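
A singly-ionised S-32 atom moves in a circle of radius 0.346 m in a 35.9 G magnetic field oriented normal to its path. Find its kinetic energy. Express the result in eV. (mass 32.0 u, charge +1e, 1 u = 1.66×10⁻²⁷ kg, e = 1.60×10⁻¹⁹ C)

K ≈ 2.32 eV

v = qBr/m = (1×1.60×10^-19)(3.59×10^-3)(0.346) / (5.31×10^-26) = 3740 m/s.
K = ½mv² = 0.5·(5.31×10^-26)·(3740)² = 3.72×10^-19 J = 2.32 eV.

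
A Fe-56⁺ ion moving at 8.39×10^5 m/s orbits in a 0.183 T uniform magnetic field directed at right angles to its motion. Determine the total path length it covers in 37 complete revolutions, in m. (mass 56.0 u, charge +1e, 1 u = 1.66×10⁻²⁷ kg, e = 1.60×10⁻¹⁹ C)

L ≈ 619 m

r = mv/(qB) = 2.66 m, so one revolution covers 2πr = 16.7 m.
In 37 revolutions: L = 37·2πr = 619 m.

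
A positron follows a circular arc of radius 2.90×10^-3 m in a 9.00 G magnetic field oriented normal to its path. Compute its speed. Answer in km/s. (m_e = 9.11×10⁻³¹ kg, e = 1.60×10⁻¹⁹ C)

v ≈ 458 km/s

From qvB = mv²/r, v = qBr/m.
v = (1×1.60×10^-19)(9.00×10^-4)(2.90×10^-3) / (9.11×10^-31) = 4.58×10^5 m/s.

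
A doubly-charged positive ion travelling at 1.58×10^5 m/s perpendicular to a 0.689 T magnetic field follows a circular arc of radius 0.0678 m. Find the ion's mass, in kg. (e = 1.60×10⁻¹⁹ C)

qvB = mv²/r ⇒ m = qBr/v.
m = (2×1.60×10^-19)(0.689)(0.0678) / (1.58×10^5) = 9.46×10^-26 kg.

m ≈ 9.46×10^-26 kg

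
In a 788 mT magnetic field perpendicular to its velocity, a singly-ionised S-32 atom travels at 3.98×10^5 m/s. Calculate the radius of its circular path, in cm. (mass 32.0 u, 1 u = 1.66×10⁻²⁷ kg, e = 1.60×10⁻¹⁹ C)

The magnetic force provides the centripetal force: qvB = mv²/r, so r = mv/(qB).
r = (5.31×10^-26 kg)(3.98×10^5 m/s) / [(1×1.60×10^-19 C)(0.788 T)] = 0.168 m.

r ≈ 16.8 cm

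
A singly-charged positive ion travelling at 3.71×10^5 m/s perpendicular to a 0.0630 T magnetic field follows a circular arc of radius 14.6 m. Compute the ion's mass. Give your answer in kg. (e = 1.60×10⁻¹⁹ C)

qvB = mv²/r ⇒ m = qBr/v.
m = (1×1.60×10^-19)(0.0630)(14.6) / (3.71×10^5) = 3.97×10^-25 kg.

m ≈ 3.97×10^-25 kg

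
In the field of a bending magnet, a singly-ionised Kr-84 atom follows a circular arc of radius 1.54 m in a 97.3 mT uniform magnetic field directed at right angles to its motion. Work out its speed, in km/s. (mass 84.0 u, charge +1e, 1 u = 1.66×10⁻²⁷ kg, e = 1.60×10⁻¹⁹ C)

v ≈ 172 km/s

From qvB = mv²/r, v = qBr/m.
v = (1×1.60×10^-19)(0.0973)(1.54) / (1.39×10^-25) = 1.72×10^5 m/s.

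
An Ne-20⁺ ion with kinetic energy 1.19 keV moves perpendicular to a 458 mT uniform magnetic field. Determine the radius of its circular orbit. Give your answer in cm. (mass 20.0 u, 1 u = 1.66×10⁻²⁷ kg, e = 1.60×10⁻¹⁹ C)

r ≈ 4.85 cm

Convert the energy: K = 1.19 keV = 1.90×10^-16 J.
v = √(2K/m) = √(2·1.90×10^-16/3.32×10^-26) = 1.07×10^5 m/s.
r = mv/(qB) = (3.32×10^-26)(1.07×10^5) / [(1×1.60×10^-19)(0.458)] = 0.0485 m.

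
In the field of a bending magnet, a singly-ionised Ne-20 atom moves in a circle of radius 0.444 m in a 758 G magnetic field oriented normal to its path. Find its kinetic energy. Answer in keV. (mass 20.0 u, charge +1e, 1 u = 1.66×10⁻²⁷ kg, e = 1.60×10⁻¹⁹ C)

v = qBr/m = (1×1.60×10^-19)(0.0758)(0.444) / (3.32×10^-26) = 1.62×10^5 m/s.
K = ½mv² = 0.5·(3.32×10^-26)·(1.62×10^5)² = 4.37×10^-16 J = 2.73 keV.

K ≈ 2.73 keV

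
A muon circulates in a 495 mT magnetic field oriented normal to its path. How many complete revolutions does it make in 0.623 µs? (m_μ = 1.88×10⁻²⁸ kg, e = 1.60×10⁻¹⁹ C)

N = 41

T = 2πm/(qB) = 2π(1.88×10^-28) / [(1×1.60×10^-19)(0.495)] = 1.4915×10^-8 s.
N = t/T = 6.23×10^-7 / 1.4915×10^-8 ≈ 41.77, so 41 complete revolutions.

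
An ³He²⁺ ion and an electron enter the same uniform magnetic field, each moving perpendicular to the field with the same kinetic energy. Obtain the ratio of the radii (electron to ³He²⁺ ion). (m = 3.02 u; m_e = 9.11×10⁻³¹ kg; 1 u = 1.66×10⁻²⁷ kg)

ratio ≈ 0.0270

r = √(2mK)/(qB) ⇒ at equal K, r ∝ √m/q.
r_{electron}/r_{³He²⁺ ion} = 0.0270.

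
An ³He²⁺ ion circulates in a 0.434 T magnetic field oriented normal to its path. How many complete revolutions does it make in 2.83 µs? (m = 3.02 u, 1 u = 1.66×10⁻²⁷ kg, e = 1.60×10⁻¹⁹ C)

T = 2πm/(qB) = 2π(5.0132×10^-27) / [(2×1.60×10^-19)(0.434)] = 2.2681×10^-7 s.
N = t/T = 2.83×10^-6 / 2.2681×10^-7 ≈ 12.48, so 12 complete revolutions.

N = 12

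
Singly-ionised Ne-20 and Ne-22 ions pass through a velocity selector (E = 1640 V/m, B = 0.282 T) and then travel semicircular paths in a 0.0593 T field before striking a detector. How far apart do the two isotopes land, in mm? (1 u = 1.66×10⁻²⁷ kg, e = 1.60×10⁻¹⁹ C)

Both emerge at v = E/B₁ = 5820 m/s.
r = mv/(qB₂), so r₁ = 0.02035 m and r₂ = 0.02238 m, giving Δr = 2.03×10^-3 m.
After a semicircle each ion lands a diameter 2r from the entry slit, so the separation is 2Δr = 4.07×10^-3 m.

Δd ≈ 4.07 mm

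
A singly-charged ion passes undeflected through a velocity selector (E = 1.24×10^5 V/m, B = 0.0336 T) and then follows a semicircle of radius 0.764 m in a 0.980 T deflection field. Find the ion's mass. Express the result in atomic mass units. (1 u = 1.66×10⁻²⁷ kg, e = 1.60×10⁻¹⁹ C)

m ≈ 19.6 u

v = E/B₁ = 3.69×10^6 m/s.
From r = mv/(qB₂), m = qB₂r/v = (1×1.60×10^-19)(0.980)(0.764) / (3.69×10^6) = 3.25×10^-26 kg.
In atomic mass units: m = 3.25×10^-26 / 1.66×10^-27 = 19.6 u.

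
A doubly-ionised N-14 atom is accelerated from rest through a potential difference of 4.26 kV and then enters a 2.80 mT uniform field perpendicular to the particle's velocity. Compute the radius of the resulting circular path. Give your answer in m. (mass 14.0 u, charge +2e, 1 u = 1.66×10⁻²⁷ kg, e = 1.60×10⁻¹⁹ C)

r ≈ 8.88 m

The kinetic energy gained is K = qV = (2×1.60×10^-19)(4260) = 1.36×10^-15 J.
v = √(2K/m) = 3.43×10^5 m/s.
r = mv/(qB) = (2.32×10^-26)(3.43×10^5) / [(2×1.60×10^-19)(2.80×10^-3)] = 8.88 m.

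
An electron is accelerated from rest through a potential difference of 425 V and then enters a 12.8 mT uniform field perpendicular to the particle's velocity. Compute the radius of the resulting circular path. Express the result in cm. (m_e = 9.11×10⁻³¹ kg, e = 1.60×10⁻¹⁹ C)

The kinetic energy gained is K = qV = (1×1.60×10^-19)(425) = 6.80×10^-17 J.
v = √(2K/m) = 1.22×10^7 m/s.
r = mv/(qB) = (9.11×10^-31)(1.22×10^7) / [(1×1.60×10^-19)(0.0128)] = 5.43×10^-3 m.

r ≈ 0.543 cm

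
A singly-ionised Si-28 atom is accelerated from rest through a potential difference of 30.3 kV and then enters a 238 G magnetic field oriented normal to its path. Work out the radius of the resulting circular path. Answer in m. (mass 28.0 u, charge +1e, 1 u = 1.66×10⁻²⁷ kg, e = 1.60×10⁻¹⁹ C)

r ≈ 5.57 m

The kinetic energy gained is K = qV = (1×1.60×10^-19)(3.03×10^4) = 4.85×10^-15 J.
v = √(2K/m) = 4.57×10^5 m/s.
r = mv/(qB) = (4.65×10^-26)(4.57×10^5) / [(1×1.60×10^-19)(0.0238)] = 5.57 m.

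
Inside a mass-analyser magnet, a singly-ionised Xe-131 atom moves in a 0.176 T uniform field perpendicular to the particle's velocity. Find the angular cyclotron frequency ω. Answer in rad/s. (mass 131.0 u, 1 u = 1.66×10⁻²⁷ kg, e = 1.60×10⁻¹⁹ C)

ω = qB/m = (1×1.60×10^-19)(0.176) / (2.17×10^-25) = 1.29×10^5 rad/s.

ω ≈ 1.29×10^5 rad/s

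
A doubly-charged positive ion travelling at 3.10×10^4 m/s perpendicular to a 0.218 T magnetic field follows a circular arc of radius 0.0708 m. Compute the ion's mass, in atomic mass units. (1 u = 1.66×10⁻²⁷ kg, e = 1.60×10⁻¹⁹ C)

m ≈ 96.0 u

qvB = mv²/r ⇒ m = qBr/v.
m = (2×1.60×10^-19)(0.218)(0.0708) / (3.10×10^4) = 1.59×10^-25 kg = 96.0 u.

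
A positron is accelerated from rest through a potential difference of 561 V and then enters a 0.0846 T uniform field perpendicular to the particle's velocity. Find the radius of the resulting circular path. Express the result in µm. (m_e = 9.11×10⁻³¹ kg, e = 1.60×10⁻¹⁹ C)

The kinetic energy gained is K = qV = (1×1.60×10^-19)(561) = 8.98×10^-17 J.
v = √(2K/m) = 1.40×10^7 m/s.
r = mv/(qB) = (9.11×10^-31)(1.40×10^7) / [(1×1.60×10^-19)(0.0846)] = 9.45×10^-4 m.

r ≈ 945 µm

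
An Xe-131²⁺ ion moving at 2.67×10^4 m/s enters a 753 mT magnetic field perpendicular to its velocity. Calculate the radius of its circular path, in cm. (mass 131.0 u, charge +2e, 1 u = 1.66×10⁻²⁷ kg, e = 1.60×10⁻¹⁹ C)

r ≈ 2.41 cm

The magnetic force provides the centripetal force: qvB = mv²/r, so r = mv/(qB).
r = (2.17×10^-25 kg)(2.67×10^4 m/s) / [(2×1.60×10^-19 C)(0.753 T)] = 0.0241 m.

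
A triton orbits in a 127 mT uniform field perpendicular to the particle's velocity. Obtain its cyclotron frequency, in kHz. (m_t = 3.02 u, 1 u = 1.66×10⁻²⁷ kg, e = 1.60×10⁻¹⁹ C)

f = qB/(2πm) = (1×1.60×10^-19)(0.127) / [2π(5.01×10^-27)] = 6.45×10^5 Hz.

f ≈ 645 kHz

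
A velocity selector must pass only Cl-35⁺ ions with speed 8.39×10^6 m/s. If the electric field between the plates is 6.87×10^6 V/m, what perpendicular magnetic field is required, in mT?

B ≈ 819 mT

qE = qvB ⇒ B = E/v = (6.87×10^6) / (8.39×10^6) = 0.819 T.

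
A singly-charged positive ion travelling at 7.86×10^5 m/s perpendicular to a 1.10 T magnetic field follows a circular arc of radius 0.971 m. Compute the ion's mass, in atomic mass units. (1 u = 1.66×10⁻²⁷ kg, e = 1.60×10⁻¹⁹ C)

m ≈ 131 u

qvB = mv²/r ⇒ m = qBr/v.
m = (1×1.60×10^-19)(1.10)(0.971) / (7.86×10^5) = 2.17×10^-25 kg = 131 u.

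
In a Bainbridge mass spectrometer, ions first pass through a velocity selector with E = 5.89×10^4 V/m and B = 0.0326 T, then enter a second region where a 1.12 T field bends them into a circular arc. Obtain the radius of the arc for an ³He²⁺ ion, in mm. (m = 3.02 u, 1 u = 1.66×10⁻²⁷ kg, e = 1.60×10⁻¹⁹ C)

r ≈ 25.3 mm

The selector passes v = E/B = 5.89×10^4/0.0326 = 1.81×10^6 m/s.
In the deflection region, r = mv/(qB₂) = (5.01×10^-27)(1.81×10^6) / [(2×1.60×10^-19)(1.12)] = 0.0253 m.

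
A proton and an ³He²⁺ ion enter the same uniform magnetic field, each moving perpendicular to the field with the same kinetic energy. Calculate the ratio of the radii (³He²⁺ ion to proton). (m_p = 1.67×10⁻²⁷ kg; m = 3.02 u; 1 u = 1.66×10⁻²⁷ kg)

ratio ≈ 0.866

r = √(2mK)/(qB) ⇒ at equal K, r ∝ √m/q.
r_{³He²⁺ ion}/r_{proton} = 0.866.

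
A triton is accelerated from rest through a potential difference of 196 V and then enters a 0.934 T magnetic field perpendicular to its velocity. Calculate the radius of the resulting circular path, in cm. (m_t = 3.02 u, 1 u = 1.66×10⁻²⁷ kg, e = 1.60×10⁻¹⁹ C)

r ≈ 0.375 cm

The kinetic energy gained is K = qV = (1×1.60×10^-19)(196) = 3.14×10^-17 J.
v = √(2K/m) = 1.12×10^5 m/s.
r = mv/(qB) = (5.01×10^-27)(1.12×10^5) / [(1×1.60×10^-19)(0.934)] = 3.75×10^-3 m.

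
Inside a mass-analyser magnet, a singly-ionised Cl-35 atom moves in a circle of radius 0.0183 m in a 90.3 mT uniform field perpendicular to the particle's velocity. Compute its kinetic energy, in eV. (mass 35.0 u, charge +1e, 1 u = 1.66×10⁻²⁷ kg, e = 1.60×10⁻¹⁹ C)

v = qBr/m = (1×1.60×10^-19)(0.0903)(0.0183) / (5.81×10^-26) = 4550 m/s.
K = ½mv² = 0.5·(5.81×10^-26)·(4550)² = 6.02×10^-19 J = 3.76 eV.

K ≈ 3.76 eV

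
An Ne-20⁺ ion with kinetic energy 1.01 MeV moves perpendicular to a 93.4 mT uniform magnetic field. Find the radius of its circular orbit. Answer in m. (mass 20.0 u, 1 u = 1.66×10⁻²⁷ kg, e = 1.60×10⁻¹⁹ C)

Convert the energy: K = 1.01 MeV = 1.62×10^-13 J.
v = √(2K/m) = √(2·1.62×10^-13/3.32×10^-26) = 3.12×10^6 m/s.
r = mv/(qB) = (3.32×10^-26)(3.12×10^6) / [(1×1.60×10^-19)(0.0934)] = 6.93 m.

r ≈ 6.93 m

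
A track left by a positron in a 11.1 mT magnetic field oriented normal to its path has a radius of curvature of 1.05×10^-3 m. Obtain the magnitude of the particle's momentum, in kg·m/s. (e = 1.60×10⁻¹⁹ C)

Since qvB = mv²/r, the momentum p = mv = qBr.
p = (1×1.60×10^-19)(0.0111)(1.05×10^-3) = 1.86×10^-24 kg·m/s.

p ≈ 1.86×10^-24 kg·m/s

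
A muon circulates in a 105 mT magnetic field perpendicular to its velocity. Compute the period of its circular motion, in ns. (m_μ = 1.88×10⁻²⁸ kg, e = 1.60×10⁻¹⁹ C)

T ≈ 70.3 ns

The cyclotron period is independent of speed: T = 2πm/(qB).
T = 2π(1.88×10^-28) / [(1×1.60×10^-19)(0.105)] = 7.03×10^-8 s.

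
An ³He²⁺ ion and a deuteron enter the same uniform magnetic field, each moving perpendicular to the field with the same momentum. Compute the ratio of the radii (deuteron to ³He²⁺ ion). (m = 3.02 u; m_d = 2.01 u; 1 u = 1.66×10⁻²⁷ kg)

r = p/(qB) ⇒ at equal p, r ∝ 1/q.
r_{deuteron}/r_{³He²⁺ ion} = 2.00.

ratio ≈ 2.00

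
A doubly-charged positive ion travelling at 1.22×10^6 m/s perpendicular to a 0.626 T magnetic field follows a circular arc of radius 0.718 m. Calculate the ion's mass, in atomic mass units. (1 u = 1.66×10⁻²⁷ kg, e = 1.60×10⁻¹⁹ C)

m ≈ 71.0 u

qvB = mv²/r ⇒ m = qBr/v.
m = (2×1.60×10^-19)(0.626)(0.718) / (1.22×10^6) = 1.18×10^-25 kg = 71.0 u.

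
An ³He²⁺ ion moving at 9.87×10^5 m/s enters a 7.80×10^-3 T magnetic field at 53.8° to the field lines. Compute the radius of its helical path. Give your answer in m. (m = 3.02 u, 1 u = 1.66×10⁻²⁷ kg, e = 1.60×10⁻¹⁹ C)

Only the perpendicular component v⊥ = v sin53.8° = 7.96×10^5 m/s is bent by the field.
r = m v⊥ /(qB) = (5.01×10^-27)(7.96×10^5) / [(2×1.60×10^-19)(7.80×10^-3)] = 1.60 m.

r ≈ 1.60 m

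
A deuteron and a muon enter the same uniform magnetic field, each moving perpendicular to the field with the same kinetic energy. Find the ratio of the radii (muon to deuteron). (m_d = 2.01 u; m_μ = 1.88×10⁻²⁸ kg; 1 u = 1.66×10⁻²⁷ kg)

r = √(2mK)/(qB) ⇒ at equal K, r ∝ √m/q.
r_{muon}/r_{deuteron} = 0.237.

ratio ≈ 0.237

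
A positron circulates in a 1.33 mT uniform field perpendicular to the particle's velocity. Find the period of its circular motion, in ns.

T ≈ 26.9 ns

The cyclotron period is independent of speed: T = 2πm/(qB).
T = 2π(9.11×10^-31) / [(1×1.60×10^-19)(1.33×10^-3)] = 2.69×10^-8 s.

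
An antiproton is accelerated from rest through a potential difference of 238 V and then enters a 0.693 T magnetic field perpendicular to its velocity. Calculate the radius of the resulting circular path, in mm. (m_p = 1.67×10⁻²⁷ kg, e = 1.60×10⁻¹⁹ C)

The kinetic energy gained is K = qV = (1×1.60×10^-19)(238) = 3.81×10^-17 J.
v = √(2K/m) = 2.14×10^5 m/s.
r = mv/(qB) = (1.67×10^-27)(2.14×10^5) / [(1×1.60×10^-19)(0.693)] = 3.22×10^-3 m.

r ≈ 3.22 mm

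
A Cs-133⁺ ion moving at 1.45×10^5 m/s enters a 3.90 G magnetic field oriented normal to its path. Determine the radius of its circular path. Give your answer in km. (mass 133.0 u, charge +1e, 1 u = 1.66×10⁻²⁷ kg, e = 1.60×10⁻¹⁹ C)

The magnetic force provides the centripetal force: qvB = mv²/r, so r = mv/(qB).
r = (2.21×10^-25 kg)(1.45×10^5 m/s) / [(1×1.60×10^-19 C)(3.90×10^-4 T)] = 513 m.

r ≈ 0.513 km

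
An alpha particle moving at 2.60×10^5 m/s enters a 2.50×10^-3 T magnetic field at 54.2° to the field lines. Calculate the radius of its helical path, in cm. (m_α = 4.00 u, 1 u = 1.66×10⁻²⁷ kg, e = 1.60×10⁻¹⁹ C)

r ≈ 175 cm

Only the perpendicular component v⊥ = v sin54.2° = 2.11×10^5 m/s is bent by the field.
r = m v⊥ /(qB) = (6.64×10^-27)(2.11×10^5) / [(2×1.60×10^-19)(2.50×10^-3)] = 1.75 m.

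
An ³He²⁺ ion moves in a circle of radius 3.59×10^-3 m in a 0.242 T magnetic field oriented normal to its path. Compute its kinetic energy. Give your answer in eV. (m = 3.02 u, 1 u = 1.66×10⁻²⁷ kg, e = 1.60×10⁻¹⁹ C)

v = qBr/m = (2×1.60×10^-19)(0.242)(3.59×10^-3) / (5.01×10^-27) = 5.55×10^4 m/s.
K = ½mv² = 0.5·(5.01×10^-27)·(5.55×10^4)² = 7.71×10^-18 J = 48.2 eV.

K ≈ 48.2 eV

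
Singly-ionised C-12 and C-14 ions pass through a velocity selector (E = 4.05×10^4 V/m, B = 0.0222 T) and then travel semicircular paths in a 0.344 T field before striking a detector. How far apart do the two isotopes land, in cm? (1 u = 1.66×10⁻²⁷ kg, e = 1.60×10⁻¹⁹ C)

Δd ≈ 22.0 cm

Both emerge at v = E/B₁ = 1.82×10^6 m/s.
r = mv/(qB₂), so r₁ = 0.660 m and r₂ = 0.770 m, giving Δr = 0.110 m.
After a semicircle each ion lands a diameter 2r from the entry slit, so the separation is 2Δr = 0.220 m.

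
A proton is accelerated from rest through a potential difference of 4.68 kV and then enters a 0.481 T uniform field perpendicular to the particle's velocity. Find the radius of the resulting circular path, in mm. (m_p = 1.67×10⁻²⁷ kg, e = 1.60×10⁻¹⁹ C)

r ≈ 20.5 mm

The kinetic energy gained is K = qV = (1×1.60×10^-19)(4680) = 7.49×10^-16 J.
v = √(2K/m) = 9.47×10^5 m/s.
r = mv/(qB) = (1.67×10^-27)(9.47×10^5) / [(1×1.60×10^-19)(0.481)] = 0.0205 m.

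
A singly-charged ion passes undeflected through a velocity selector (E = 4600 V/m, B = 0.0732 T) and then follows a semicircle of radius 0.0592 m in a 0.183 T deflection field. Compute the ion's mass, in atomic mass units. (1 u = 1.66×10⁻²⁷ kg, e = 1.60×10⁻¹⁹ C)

v = E/B₁ = 6.28×10^4 m/s.
From r = mv/(qB₂), m = qB₂r/v = (1×1.60×10^-19)(0.183)(0.0592) / (6.28×10^4) = 2.76×10^-26 kg.
In atomic mass units: m = 2.76×10^-26 / 1.66×10^-27 = 16.6 u.

m ≈ 16.6 u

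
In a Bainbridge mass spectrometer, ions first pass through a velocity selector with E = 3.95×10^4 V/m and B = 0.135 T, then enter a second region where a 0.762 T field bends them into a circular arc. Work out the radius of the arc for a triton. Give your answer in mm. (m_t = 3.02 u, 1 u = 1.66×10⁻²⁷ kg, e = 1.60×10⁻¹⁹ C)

The selector passes v = E/B = 3.95×10^4/0.135 = 2.93×10^5 m/s.
In the deflection region, r = mv/(qB₂) = (5.01×10^-27)(2.93×10^5) / [(1×1.60×10^-19)(0.762)] = 0.0120 m.

r ≈ 12.0 mm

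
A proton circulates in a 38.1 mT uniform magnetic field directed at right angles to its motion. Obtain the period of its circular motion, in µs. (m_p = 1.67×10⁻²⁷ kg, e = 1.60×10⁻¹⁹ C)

T ≈ 1.72 µs

The cyclotron period is independent of speed: T = 2πm/(qB).
T = 2π(1.67×10^-27) / [(1×1.60×10^-19)(0.0381)] = 1.72×10^-6 s.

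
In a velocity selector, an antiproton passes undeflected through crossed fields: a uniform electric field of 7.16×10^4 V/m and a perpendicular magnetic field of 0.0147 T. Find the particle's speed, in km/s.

For zero net force, qE = qvB, so v = E/B.
v = (7.16×10^4) / (0.0147) = 4.87×10^6 m/s.

v ≈ 4870 km/s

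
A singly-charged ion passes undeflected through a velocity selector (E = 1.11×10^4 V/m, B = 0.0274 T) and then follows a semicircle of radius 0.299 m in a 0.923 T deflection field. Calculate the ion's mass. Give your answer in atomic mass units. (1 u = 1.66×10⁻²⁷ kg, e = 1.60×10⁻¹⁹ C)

m ≈ 65.7 u

v = E/B₁ = 4.05×10^5 m/s.
From r = mv/(qB₂), m = qB₂r/v = (1×1.60×10^-19)(0.923)(0.299) / (4.05×10^5) = 1.09×10^-25 kg.
In atomic mass units: m = 1.09×10^-25 / 1.66×10^-27 = 65.7 u.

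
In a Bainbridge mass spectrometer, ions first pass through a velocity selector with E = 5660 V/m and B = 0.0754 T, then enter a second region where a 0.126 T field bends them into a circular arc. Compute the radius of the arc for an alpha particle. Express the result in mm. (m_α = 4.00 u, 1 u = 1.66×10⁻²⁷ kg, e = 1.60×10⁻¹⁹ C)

The selector passes v = E/B = 5660/0.0754 = 7.51×10^4 m/s.
In the deflection region, r = mv/(qB₂) = (6.64×10^-27)(7.51×10^4) / [(2×1.60×10^-19)(0.126)] = 0.0124 m.

r ≈ 12.4 mm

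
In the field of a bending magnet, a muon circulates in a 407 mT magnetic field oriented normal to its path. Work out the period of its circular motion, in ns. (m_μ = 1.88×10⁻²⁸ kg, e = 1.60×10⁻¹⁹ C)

T ≈ 18.1 ns

The cyclotron period is independent of speed: T = 2πm/(qB).
T = 2π(1.88×10^-28) / [(1×1.60×10^-19)(0.407)] = 1.81×10^-8 s.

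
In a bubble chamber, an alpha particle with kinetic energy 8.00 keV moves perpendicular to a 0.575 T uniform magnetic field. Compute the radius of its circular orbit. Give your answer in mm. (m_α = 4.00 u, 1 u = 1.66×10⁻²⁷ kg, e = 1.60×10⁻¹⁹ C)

r ≈ 22.4 mm

Convert the energy: K = 8.00 keV = 1.28×10^-15 J.
v = √(2K/m) = √(2·1.28×10^-15/6.64×10^-27) = 6.21×10^5 m/s.
r = mv/(qB) = (6.64×10^-27)(6.21×10^5) / [(2×1.60×10^-19)(0.575)] = 0.0224 m.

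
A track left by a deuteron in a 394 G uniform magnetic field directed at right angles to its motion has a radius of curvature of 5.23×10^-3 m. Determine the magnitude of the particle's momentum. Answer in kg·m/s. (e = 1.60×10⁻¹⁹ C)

p ≈ 3.30×10^-23 kg·m/s

Since qvB = mv²/r, the momentum p = mv = qBr.
p = (1×1.60×10^-19)(0.0394)(5.23×10^-3) = 3.30×10^-23 kg·m/s.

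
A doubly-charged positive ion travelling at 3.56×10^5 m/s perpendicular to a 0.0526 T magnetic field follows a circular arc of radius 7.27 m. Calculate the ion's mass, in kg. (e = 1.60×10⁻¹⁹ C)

m ≈ 3.44×10^-25 kg

qvB = mv²/r ⇒ m = qBr/v.
m = (2×1.60×10^-19)(0.0526)(7.27) / (3.56×10^5) = 3.44×10^-25 kg.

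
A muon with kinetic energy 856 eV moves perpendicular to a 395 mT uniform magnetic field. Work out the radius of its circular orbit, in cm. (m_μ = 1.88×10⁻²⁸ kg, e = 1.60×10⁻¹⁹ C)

r ≈ 0.359 cm

Convert the energy: K = 856 eV = 1.37×10^-16 J.
v = √(2K/m) = √(2·1.37×10^-16/1.88×10^-28) = 1.21×10^6 m/s.
r = mv/(qB) = (1.88×10^-28)(1.21×10^6) / [(1×1.60×10^-19)(0.395)] = 3.59×10^-3 m.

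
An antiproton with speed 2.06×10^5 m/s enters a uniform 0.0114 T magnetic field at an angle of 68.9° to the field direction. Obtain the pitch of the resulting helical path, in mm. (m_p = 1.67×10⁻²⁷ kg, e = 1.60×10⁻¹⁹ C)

pitch ≈ 427 mm

The velocity component along B is v∥ = v cos68.9° = 7.42×10^4 m/s.
The cyclotron period T = 2πm/(qB) = 5.75×10^-6 s is set by m, q, B alone.
Pitch = v∥·T = (7.42×10^4)(5.75×10^-6) = 0.427 m.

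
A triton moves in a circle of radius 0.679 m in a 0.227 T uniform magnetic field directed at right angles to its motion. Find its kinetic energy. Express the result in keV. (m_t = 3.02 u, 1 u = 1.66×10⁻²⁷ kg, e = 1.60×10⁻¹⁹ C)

v = qBr/m = (1×1.60×10^-19)(0.227)(0.679) / (5.01×10^-27) = 4.92×10^6 m/s.
K = ½mv² = 0.5·(5.01×10^-27)·(4.92×10^6)² = 6.07×10^-14 J = 379 keV.

K ≈ 379 keV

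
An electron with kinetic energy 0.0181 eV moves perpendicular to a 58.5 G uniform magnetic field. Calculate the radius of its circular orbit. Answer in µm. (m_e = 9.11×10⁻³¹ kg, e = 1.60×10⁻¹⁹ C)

Convert the energy: K = 0.0181 eV = 2.90×10^-21 J.
v = √(2K/m) = √(2·2.90×10^-21/9.11×10^-31) = 7.97×10^4 m/s.
r = mv/(qB) = (9.11×10^-31)(7.97×10^4) / [(1×1.60×10^-19)(5.85×10^-3)] = 7.76×10^-5 m.

r ≈ 77.6 µm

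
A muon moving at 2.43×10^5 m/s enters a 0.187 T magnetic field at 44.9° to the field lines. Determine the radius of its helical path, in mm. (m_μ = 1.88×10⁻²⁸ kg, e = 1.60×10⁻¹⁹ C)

Only the perpendicular component v⊥ = v sin44.9° = 1.72×10^5 m/s is bent by the field.
r = m v⊥ /(qB) = (1.88×10^-28)(1.72×10^5) / [(1×1.60×10^-19)(0.187)] = 1.08×10^-3 m.

r ≈ 1.08 mm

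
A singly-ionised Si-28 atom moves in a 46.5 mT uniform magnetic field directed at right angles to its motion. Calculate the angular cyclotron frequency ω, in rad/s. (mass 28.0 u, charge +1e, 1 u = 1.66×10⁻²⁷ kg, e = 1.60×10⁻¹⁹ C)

ω ≈ 1.60×10^5 rad/s

ω = qB/m = (1×1.60×10^-19)(0.0465) / (4.65×10^-26) = 1.60×10^5 rad/s.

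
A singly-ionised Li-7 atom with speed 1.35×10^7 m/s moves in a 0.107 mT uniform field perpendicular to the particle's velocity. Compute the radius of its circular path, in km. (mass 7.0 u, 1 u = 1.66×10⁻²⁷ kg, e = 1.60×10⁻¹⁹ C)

r ≈ 9.16 km

The magnetic force provides the centripetal force: qvB = mv²/r, so r = mv/(qB).
r = (1.16×10^-26 kg)(1.35×10^7 m/s) / [(1×1.60×10^-19 C)(1.07×10^-4 T)] = 9160 m.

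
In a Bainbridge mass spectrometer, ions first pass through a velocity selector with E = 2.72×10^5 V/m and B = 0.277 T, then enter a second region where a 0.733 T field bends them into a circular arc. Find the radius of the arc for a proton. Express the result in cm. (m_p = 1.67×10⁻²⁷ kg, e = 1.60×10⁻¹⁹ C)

The selector passes v = E/B = 2.72×10^5/0.277 = 9.82×10^5 m/s.
In the deflection region, r = mv/(qB₂) = (1.67×10^-27)(9.82×10^5) / [(1×1.60×10^-19)(0.733)] = 0.0140 m.

r ≈ 1.40 cm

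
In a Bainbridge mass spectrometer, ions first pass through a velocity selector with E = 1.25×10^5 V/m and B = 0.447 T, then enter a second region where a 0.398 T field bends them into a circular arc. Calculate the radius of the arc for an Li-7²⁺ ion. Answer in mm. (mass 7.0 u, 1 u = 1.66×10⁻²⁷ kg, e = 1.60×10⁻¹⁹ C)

The selector passes v = E/B = 1.25×10^5/0.447 = 2.80×10^5 m/s.
In the deflection region, r = mv/(qB₂) = (1.16×10^-26)(2.80×10^5) / [(2×1.60×10^-19)(0.398)] = 0.0255 m.

r ≈ 25.5 mm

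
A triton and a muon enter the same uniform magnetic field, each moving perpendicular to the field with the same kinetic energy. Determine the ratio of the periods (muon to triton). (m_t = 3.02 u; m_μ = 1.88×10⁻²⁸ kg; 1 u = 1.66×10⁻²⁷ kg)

ratio ≈ 0.0375

T = 2πm/(qB) is independent of speed, so T₂/T₁ = (m₂/q₂)/(m₁/q₁).
T_{muon}/T_{triton} = (1.88×10^-28/1e) / (5.01×10^-27/1e) = 0.0375.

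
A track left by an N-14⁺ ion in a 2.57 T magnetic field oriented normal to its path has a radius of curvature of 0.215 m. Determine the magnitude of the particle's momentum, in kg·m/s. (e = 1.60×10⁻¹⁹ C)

p ≈ 8.84×10^-20 kg·m/s

Since qvB = mv²/r, the momentum p = mv = qBr.
p = (1×1.60×10^-19)(2.57)(0.215) = 8.84×10^-20 kg·m/s.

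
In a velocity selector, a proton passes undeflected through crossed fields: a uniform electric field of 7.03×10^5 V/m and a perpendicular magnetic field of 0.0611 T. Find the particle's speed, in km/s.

For zero net force, qE = qvB, so v = E/B.
v = (7.03×10^5) / (0.0611) = 1.15×10^7 m/s.

v ≈ 11500 km/s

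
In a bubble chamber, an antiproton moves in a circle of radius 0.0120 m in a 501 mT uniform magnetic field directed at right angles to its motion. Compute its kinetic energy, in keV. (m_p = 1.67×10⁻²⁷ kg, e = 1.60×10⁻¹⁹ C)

K ≈ 1.73 keV

v = qBr/m = (1×1.60×10^-19)(0.501)(0.0120) / (1.67×10^-27) = 5.76×10^5 m/s.
K = ½mv² = 0.5·(1.67×10^-27)·(5.76×10^5)² = 2.77×10^-16 J = 1.73 keV.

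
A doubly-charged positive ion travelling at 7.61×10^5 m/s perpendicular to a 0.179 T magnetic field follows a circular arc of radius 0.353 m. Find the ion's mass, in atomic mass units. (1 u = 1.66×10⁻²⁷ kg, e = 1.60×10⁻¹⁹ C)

m ≈ 16.0 u

qvB = mv²/r ⇒ m = qBr/v.
m = (2×1.60×10^-19)(0.179)(0.353) / (7.61×10^5) = 2.66×10^-26 kg = 16.0 u.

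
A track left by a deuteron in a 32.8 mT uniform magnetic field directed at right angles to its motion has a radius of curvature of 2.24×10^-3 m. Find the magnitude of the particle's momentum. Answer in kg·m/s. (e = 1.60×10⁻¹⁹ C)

p ≈ 1.18×10^-23 kg·m/s

Since qvB = mv²/r, the momentum p = mv = qBr.
p = (1×1.60×10^-19)(0.0328)(2.24×10^-3) = 1.18×10^-23 kg·m/s.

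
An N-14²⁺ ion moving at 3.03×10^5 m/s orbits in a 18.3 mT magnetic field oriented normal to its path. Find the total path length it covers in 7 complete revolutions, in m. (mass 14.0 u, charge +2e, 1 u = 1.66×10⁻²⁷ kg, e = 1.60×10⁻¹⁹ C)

L ≈ 52.9 m

r = mv/(qB) = 1.20 m, so one revolution covers 2πr = 7.56 m.
In 7 revolutions: L = 7·2πr = 52.9 m.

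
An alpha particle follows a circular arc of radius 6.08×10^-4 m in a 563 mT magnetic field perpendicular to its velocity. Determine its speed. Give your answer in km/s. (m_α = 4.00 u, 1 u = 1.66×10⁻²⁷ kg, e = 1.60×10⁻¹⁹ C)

v ≈ 16.5 km/s

From qvB = mv²/r, v = qBr/m.
v = (2×1.60×10^-19)(0.563)(6.08×10^-4) / (6.64×10^-27) = 1.65×10^4 m/s.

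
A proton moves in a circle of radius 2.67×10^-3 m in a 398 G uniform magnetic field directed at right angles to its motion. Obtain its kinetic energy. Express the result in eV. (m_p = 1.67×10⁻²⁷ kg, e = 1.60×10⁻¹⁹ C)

v = qBr/m = (1×1.60×10^-19)(0.0398)(2.67×10^-3) / (1.67×10^-27) = 1.02×10^4 m/s.
K = ½mv² = 0.5·(1.67×10^-27)·(1.02×10^4)² = 8.66×10^-20 J = 0.541 eV.

K ≈ 0.541 eV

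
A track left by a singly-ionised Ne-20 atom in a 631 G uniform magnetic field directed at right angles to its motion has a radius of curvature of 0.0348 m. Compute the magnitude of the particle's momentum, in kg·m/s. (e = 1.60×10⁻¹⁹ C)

Since qvB = mv²/r, the momentum p = mv = qBr.
p = (1×1.60×10^-19)(0.0631)(0.0348) = 3.51×10^-22 kg·m/s.

p ≈ 3.51×10^-22 kg·m/s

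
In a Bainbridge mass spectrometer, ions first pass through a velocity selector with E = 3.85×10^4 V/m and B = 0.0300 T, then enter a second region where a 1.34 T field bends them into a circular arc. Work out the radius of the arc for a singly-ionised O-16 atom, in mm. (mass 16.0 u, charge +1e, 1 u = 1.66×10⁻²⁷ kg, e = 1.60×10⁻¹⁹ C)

r ≈ 159 mm

The selector passes v = E/B = 3.85×10^4/0.0300 = 1.28×10^6 m/s.
In the deflection region, r = mv/(qB₂) = (2.66×10^-26)(1.28×10^6) / [(1×1.60×10^-19)(1.34)] = 0.159 m.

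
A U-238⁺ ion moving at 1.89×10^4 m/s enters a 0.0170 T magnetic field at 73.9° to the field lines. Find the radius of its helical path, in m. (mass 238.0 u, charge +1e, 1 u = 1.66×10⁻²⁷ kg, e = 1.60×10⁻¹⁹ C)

r ≈ 2.64 m

Only the perpendicular component v⊥ = v sin73.9° = 1.82×10^4 m/s is bent by the field.
r = m v⊥ /(qB) = (3.95×10^-25)(1.82×10^4) / [(1×1.60×10^-19)(0.0170)] = 2.64 m.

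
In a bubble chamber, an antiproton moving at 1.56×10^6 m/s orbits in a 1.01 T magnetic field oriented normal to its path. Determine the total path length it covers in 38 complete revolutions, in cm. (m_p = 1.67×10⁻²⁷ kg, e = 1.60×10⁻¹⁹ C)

r = mv/(qB) = 0.0161 m, so one revolution covers 2πr = 0.101 m.
In 38 revolutions: L = 38·2πr = 3.85 m.

L ≈ 385 cm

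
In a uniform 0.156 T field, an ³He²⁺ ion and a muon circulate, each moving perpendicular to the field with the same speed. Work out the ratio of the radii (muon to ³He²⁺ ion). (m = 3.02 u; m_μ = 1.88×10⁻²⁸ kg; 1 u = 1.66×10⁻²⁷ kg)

ratio ≈ 0.0750

r = mv/(qB) ⇒ at equal v, r ∝ m/q.
r_{muon}/r_{³He²⁺ ion} = 0.0750.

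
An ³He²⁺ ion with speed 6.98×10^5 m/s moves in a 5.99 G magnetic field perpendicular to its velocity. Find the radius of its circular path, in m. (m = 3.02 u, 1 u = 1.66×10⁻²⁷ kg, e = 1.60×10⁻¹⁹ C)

The magnetic force provides the centripetal force: qvB = mv²/r, so r = mv/(qB).
r = (5.01×10^-27 kg)(6.98×10^5 m/s) / [(2×1.60×10^-19 C)(5.99×10^-4 T)] = 18.3 m.

r ≈ 18.3 m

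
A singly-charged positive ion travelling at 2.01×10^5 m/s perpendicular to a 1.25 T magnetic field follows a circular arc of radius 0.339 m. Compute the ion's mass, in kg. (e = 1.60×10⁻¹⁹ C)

qvB = mv²/r ⇒ m = qBr/v.
m = (1×1.60×10^-19)(1.25)(0.339) / (2.01×10^5) = 3.37×10^-25 kg.

m ≈ 3.37×10^-25 kg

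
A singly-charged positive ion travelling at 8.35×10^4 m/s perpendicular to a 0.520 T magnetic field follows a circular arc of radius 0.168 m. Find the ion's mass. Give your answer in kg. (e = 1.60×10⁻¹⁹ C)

qvB = mv²/r ⇒ m = qBr/v.
m = (1×1.60×10^-19)(0.520)(0.168) / (8.35×10^4) = 1.67×10^-25 kg.

m ≈ 1.67×10^-25 kg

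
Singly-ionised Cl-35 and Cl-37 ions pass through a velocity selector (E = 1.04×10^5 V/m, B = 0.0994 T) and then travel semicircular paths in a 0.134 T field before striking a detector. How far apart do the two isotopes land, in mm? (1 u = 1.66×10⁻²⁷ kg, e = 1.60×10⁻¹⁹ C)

Δd ≈ 324 mm

Both emerge at v = E/B₁ = 1.05×10^6 m/s.
r = mv/(qB₂), so r₁ = 2.835 m and r₂ = 2.997 m, giving Δr = 0.162 m.
After a semicircle each ion lands a diameter 2r from the entry slit, so the separation is 2Δr = 0.324 m.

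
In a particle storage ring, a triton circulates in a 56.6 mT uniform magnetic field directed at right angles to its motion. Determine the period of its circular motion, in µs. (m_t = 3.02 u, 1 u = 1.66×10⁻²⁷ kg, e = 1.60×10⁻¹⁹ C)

The cyclotron period is independent of speed: T = 2πm/(qB).
T = 2π(5.01×10^-27) / [(1×1.60×10^-19)(0.0566)] = 3.48×10^-6 s.

T ≈ 3.48 µs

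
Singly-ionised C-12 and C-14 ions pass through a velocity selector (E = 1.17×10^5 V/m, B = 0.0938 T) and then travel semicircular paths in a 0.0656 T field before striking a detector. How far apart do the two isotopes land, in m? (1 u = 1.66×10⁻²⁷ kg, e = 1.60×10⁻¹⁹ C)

Both emerge at v = E/B₁ = 1.25×10^6 m/s.
r = mv/(qB₂), so r₁ = 2.367 m and r₂ = 2.762 m, giving Δr = 0.395 m.
After a semicircle each ion lands a diameter 2r from the entry slit, so the separation is 2Δr = 0.789 m.

Δd ≈ 0.789 m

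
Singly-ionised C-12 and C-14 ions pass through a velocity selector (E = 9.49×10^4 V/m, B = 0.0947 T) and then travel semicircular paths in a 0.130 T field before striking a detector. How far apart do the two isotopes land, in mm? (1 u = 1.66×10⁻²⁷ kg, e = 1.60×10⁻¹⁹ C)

Δd ≈ 320 mm

Both emerge at v = E/B₁ = 1.00×10^6 m/s.
r = mv/(qB₂), so r₁ = 0.9597 m and r₂ = 1.120 m, giving Δr = 0.160 m.
After a semicircle each ion lands a diameter 2r from the entry slit, so the separation is 2Δr = 0.320 m.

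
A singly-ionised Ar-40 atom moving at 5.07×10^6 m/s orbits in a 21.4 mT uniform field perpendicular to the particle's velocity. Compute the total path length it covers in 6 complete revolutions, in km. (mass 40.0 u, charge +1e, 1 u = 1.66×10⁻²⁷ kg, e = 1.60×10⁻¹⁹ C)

L ≈ 3.71 km

r = mv/(qB) = 98.3 m, so one revolution covers 2πr = 618 m.
In 6 revolutions: L = 6·2πr = 3710 m.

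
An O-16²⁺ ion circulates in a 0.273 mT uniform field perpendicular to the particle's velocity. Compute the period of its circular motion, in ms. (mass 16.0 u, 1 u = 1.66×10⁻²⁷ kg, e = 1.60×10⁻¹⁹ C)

T ≈ 1.91 ms

The cyclotron period is independent of speed: T = 2πm/(qB).
T = 2π(2.66×10^-26) / [(2×1.60×10^-19)(2.73×10^-4)] = 1.91×10^-3 s.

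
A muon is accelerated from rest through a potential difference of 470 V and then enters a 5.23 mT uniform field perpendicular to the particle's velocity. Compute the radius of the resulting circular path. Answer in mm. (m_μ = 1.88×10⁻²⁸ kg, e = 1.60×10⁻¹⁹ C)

r ≈ 201 mm

The kinetic energy gained is K = qV = (1×1.60×10^-19)(470) = 7.52×10^-17 J.
v = √(2K/m) = 8.94×10^5 m/s.
r = mv/(qB) = (1.88×10^-28)(8.94×10^5) / [(1×1.60×10^-19)(5.23×10^-3)] = 0.201 m.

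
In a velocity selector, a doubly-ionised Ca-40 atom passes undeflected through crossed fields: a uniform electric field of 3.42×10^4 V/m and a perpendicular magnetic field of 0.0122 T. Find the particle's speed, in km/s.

For zero net force, qE = qvB, so v = E/B.
v = (3.42×10^4) / (0.0122) = 2.80×10^6 m/s.

v ≈ 2800 km/s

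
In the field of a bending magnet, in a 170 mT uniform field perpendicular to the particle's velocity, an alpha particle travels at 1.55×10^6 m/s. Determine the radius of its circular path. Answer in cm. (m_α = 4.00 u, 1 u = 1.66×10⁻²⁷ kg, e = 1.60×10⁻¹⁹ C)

r ≈ 18.9 cm

The magnetic force provides the centripetal force: qvB = mv²/r, so r = mv/(qB).
r = (6.64×10^-27 kg)(1.55×10^6 m/s) / [(2×1.60×10^-19 C)(0.170 T)] = 0.189 m.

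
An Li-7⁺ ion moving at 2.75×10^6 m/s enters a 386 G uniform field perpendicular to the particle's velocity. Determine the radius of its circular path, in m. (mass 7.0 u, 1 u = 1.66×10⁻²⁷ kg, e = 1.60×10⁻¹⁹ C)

The magnetic force provides the centripetal force: qvB = mv²/r, so r = mv/(qB).
r = (1.16×10^-26 kg)(2.75×10^6 m/s) / [(1×1.60×10^-19 C)(0.0386 T)] = 5.17 m.

r ≈ 5.17 m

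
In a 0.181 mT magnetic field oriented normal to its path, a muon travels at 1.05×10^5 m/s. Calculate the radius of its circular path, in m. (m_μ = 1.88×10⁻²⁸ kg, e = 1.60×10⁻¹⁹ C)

r ≈ 0.682 m

The magnetic force provides the centripetal force: qvB = mv²/r, so r = mv/(qB).
r = (1.88×10^-28 kg)(1.05×10^5 m/s) / [(1×1.60×10^-19 C)(1.81×10^-4 T)] = 0.682 m.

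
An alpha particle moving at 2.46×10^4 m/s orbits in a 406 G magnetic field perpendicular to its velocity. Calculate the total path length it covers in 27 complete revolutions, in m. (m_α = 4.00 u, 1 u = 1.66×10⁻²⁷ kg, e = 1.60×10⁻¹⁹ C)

r = mv/(qB) = 0.0126 m, so one revolution covers 2πr = 0.0790 m.
In 27 revolutions: L = 27·2πr = 2.13 m.

L ≈ 2.13 m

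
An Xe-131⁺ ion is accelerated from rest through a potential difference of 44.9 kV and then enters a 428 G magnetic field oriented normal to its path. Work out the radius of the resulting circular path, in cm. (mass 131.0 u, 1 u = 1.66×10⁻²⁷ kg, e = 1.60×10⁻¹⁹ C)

The kinetic energy gained is K = qV = (1×1.60×10^-19)(4.49×10^4) = 7.18×10^-15 J.
v = √(2K/m) = 2.57×10^5 m/s.
r = mv/(qB) = (2.17×10^-25)(2.57×10^5) / [(1×1.60×10^-19)(0.0428)] = 8.16 m.

r ≈ 816 cm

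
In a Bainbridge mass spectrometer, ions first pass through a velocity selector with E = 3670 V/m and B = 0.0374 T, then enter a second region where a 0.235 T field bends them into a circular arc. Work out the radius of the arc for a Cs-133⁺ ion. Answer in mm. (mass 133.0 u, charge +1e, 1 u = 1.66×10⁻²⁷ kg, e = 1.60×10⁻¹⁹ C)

r ≈ 576 mm

The selector passes v = E/B = 3670/0.0374 = 9.81×10^4 m/s.
In the deflection region, r = mv/(qB₂) = (2.21×10^-25)(9.81×10^4) / [(1×1.60×10^-19)(0.235)] = 0.576 m.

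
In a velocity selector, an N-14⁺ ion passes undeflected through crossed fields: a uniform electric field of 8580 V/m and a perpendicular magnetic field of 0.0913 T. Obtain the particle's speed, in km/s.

For zero net force, qE = qvB, so v = E/B.
v = (8580) / (0.0913) = 9.40×10^4 m/s.

v ≈ 94.0 km/s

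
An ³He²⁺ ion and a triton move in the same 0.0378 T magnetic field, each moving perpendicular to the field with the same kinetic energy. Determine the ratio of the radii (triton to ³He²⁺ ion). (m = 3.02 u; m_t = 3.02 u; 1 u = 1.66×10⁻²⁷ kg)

r = √(2mK)/(qB) ⇒ at equal K, r ∝ √m/q.
r_{triton}/r_{³He²⁺ ion} = 2.00.

ratio ≈ 2.00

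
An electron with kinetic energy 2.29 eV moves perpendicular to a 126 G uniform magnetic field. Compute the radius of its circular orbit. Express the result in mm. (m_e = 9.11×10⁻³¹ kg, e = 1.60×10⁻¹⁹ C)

Convert the energy: K = 2.29 eV = 3.66×10^-19 J.
v = √(2K/m) = √(2·3.66×10^-19/9.11×10^-31) = 8.97×10^5 m/s.
r = mv/(qB) = (9.11×10^-31)(8.97×10^5) / [(1×1.60×10^-19)(0.0126)] = 4.05×10^-4 m.

r ≈ 0.405 mm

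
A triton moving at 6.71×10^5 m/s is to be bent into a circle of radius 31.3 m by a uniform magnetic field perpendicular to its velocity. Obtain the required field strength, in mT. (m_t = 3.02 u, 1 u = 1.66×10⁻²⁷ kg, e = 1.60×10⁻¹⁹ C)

B ≈ 0.672 mT

qvB = mv²/r gives B = mv/(qr).
B = (5.01×10^-27)(6.71×10^5) / [(1×1.60×10^-19)(31.3)] = 6.72×10^-4 T.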